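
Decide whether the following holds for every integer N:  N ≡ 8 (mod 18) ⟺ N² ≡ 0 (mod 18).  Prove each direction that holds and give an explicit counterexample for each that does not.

(⟹) This fails: take N = 8. Then 8 ≡ 8 (mod 18), but 8² = 64 ≡ 10 (mod 18), not 0.

(⟸) This fails: take N = 0. Then 0² = 0 ≡ 0 (mod 18), yet 0 ≡ 0 (mod 18), not 8.

Neither implication holds.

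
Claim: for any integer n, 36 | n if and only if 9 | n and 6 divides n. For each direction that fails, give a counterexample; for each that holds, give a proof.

The forward direction holds; the converse fails.

[⇐] This fails: take n = 18. Both 9 ∣ 18 and 6 ∣ 18, yet 18 is not a multiple of 36 (since 18 = 0·36 + 18), so 36 ∤ 18.

[⇒] If 36 ∣ n, write n = 36q. Since 36 = 4·9, n = 9·(4q), so 9 ∣ n; and since 36 = 6·6, n = 6·(6q), so 6 ∣ n.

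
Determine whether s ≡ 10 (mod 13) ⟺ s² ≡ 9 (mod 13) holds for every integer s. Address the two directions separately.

Not equivalent: only (⇒) holds.

(⇒) Suppose s ≡ 10 (mod 13). Write s = 13j + 10. Then (13j + 10)² = 169j² + 260j + 100 = 13(13j² + 20j + 7) + 9, so s² ≡ 9 (mod 13).

(⇐) This fails: take s = 3. Then 3² = 9 ≡ 9 (mod 13), yet 3 ≡ 3 (mod 13), not 10.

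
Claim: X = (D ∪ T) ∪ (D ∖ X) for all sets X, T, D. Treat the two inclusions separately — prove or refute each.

(⟹) This inclusion fails. Take X = {1}, T = ∅, D = ∅; then 1 ∈ X but 1 ∉ (D ∪ T) ∪ (D ∖ X).

(⟸) This inclusion fails. Take X = ∅, T = {1}, D = ∅; then 1 ∈ (D ∪ T) ∪ (D ∖ X) but 1 ∉ X.

Neither inclusion holds.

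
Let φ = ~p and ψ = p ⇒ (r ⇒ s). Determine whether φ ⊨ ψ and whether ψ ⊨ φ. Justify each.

[⇒] Assume the antecedent. If p is true, the antecedent cannot hold. If p is false, p ⇒ (r ⇒ s) reduces to true regardless of the other variables. Either way p ⇒ (r ⇒ s) holds.

[⇐] This fails. Under p = T, s = F, r = F, the left side is false but the right side is true.

The forward direction holds; the converse fails.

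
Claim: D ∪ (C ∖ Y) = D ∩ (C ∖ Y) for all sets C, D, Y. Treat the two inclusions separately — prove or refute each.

(⊆) This inclusion fails. Take C = {1}, D = ∅, Y = ∅; then 1 ∈ D ∪ (C ∖ Y) but 1 ∉ D ∩ (C ∖ Y).

(⊇) Let x ∈ D ∩ (C ∖ Y). Then x ∈ C ∩ D and x ∉ Y, from which x ∈ D ∪ (C ∖ Y).

Only the reverse inclusion holds.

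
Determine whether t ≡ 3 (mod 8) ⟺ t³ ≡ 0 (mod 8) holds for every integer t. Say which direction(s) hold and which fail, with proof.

(→) This fails: take t = 3. Then 3 ≡ 3 (mod 8), but 3³ = 27 ≡ 3 (mod 8), not 0.

(←) This fails: take t = 0. Then 0³ = 0 ≡ 0 (mod 8), yet 0 ≡ 0 (mod 8), not 3.

(⇒) fails and (⇐) fails.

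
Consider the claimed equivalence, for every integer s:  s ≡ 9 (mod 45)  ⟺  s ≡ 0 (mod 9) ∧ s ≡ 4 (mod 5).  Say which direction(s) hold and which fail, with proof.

[⇒] Suppose s ≡ 9 (mod 45); write s = 45j + 9. Since 9 ∣ 45, reducing mod 9 gives s ≡ 9 ≡ 0 (mod 9); since 5 ∣ 45, reducing mod 5 gives s ≡ 9 ≡ 4 (mod 5).

[⇐] Conversely, if s ≡ 0 (mod 9) and s ≡ 4 (mod 5), then by the Chinese remainder theorem s ≡ 9 (mod 45). This is exactly s ≡ 9 (mod 45).

Both directions hold; the statement is true.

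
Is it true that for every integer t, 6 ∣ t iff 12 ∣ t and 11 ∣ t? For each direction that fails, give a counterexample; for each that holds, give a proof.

Only the converse holds.

[⇒] This fails: take t = 6. Certainly 6 ∣ 6, but 12 ∤ 6.

[⇐] Suppose 12 ∣ t and 11 ∣ t. Any common multiple of 12 and 11 is a multiple of their lcm; here gcd(12, 11) = 1, so lcm(12, 11) = 12·11 = 132, so 132 ∣ t. Since 6 ∣ 132, it follows that 6 ∣ t.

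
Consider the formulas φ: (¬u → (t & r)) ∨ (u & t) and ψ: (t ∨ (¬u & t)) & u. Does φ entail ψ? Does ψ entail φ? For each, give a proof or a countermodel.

(⇒) fails; (⇐) holds.

(⇒) This fails. Under t = F, u = T, r = F, the left side is true but the right side is false.

(⇐) Assume the antecedent. If t is true, the antecedent forces (t = T, u = T, r = F) or (t = T, u = T, r = T), and (¬u → (t & r)) ∨ (u & t) holds there. If t is false, the antecedent cannot hold. Either way (¬u → (t & r)) ∨ (u & t) holds.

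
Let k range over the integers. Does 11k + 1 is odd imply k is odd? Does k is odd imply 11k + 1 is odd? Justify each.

(→) This fails: k = 2 gives 11k + 1 = 23, which is odd, but 2 is even, not odd.

(←) This also fails: k = 1 is odd, but 11k + 1 = 12 is even, not odd.

Both directions fail.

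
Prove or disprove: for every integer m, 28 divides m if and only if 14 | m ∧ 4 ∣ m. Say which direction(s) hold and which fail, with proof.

Both directions hold; the statement is true.

Forward direction. If 28 ∣ m, write m = 28q. Since 28 = 2·14, m = 14·(2q), so 14 ∣ m; and since 28 = 7·4, m = 4·(7q), so 4 ∣ m.

Converse. Suppose 14 ∣ m and 4 ∣ m. Any common multiple of 14 and 4 is a multiple of their lcm; here lcm(14, 4) = 14·4/gcd(14, 4) = 56/2 = 28, so 28 ∣ m.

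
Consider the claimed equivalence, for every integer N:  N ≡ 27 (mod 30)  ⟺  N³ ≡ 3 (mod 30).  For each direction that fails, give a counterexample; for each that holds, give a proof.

Both directions hold; the statement is true.

(⟹) Suppose N ≡ 27 (mod 30). Write N = 30j + 27. Then (30j + 27)³ = 27000j³ + 72900j² + 65610j + 19683 = 30(900j³ + 2430j² + 2187j + 656) + 3, so N³ ≡ 3 (mod 30).

(⟸) Conversely, suppose N³ ≡ 3 (mod 30). The only residue r in {0, …, 29} with r³ ≡ 3 (mod 30) is r = 27, so N ≡ 27 (mod 30).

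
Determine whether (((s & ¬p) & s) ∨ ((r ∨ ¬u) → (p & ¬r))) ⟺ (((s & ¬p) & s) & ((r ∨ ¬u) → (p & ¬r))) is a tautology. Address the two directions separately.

(⇒) fails; (⇐) holds.

(→) This fails. Under p = T, u = F, r = F, s = F, the left side is true but the right side is false.

(←) Assume the antecedent. If p is true, the antecedent cannot hold. If p is false, the antecedent forces (p = F, u = T, r = F, s = T), and the consequent holds there. Either way the consequent holds.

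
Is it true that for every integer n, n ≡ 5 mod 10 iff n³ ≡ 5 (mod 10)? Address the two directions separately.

Both directions hold; the statement is true.

(⇒) Suppose n ≡ 5 mod 10. Write n = 10j + 5. Then (10j + 5)³ = 1000j³ + 1500j² + 750j + 125 = 10(100j³ + 150j² + 75j + 12) + 5, so n³ ≡ 5 (mod 10).

(⇐) Conversely, suppose n³ ≡ 5 (mod 10). The only residue r in {0, …, 9} with r³ ≡ 5 (mod 10) is r = 5, so n ≡ 5 (mod 10).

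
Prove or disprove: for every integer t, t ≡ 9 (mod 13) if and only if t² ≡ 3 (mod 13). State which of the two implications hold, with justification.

[⇒] Suppose t ≡ 9 (mod 13). Write t = 13j + 9. Then (13j + 9)² = 169j² + 234j + 81 = 13(13j² + 18j + 6) + 3, so t² ≡ 3 (mod 13).

[⇐] This fails: take t = 4. Then 4² = 16 ≡ 3 (mod 13), yet 4 ≡ 4 (mod 13), not 9.

(⇒) holds; (⇐) fails.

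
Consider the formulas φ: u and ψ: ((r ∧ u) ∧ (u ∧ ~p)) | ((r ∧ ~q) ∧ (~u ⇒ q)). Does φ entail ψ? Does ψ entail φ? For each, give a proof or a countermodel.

Not equivalent: only (⇐) holds.

(→) This fails. Under p = F, r = F, q = F, u = T, the left side is true but the right side is false.

(←) Assume the antecedent. If p is true, the antecedent forces (p = T, r = T, q = F, u = T), and u holds there. If p is false, the antecedent forces (p = F, r = T, q = F, u = T) or (p = F, r = T, q = T, u = T), and u holds there. Either way u holds.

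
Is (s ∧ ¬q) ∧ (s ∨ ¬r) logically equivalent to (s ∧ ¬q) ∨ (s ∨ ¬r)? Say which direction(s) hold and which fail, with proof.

Only the forward direction holds.

(⟹) Assume the antecedent. If s is true, (s ∧ ¬q) ∨ (s ∨ ¬r) reduces to true regardless of the other variables. If s is false, the antecedent cannot hold. Either way (s ∧ ¬q) ∨ (s ∨ ¬r) holds.

(⟸) This fails. Under s = F, r = F, q = F, the left side is false but the right side is true.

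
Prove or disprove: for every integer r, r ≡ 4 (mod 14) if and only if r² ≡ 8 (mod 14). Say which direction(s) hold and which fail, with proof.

Both directions fail.

Forward direction. This fails: take r = 4. Then 4 ≡ 4 (mod 14), but 4² = 16 ≡ 2 (mod 14), not 8.

Converse. This fails: take r = 6. Then 6² = 36 ≡ 8 (mod 14), yet 6 ≡ 6 (mod 14), not 4.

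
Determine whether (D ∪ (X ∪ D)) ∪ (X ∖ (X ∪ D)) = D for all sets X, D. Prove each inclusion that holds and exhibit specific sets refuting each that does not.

Reverse inclusion. Let x ∈ D. Then either x ∈ D and x ∉ X; or x ∈ X ∩ D. In each case x ∈ (D ∪ (X ∪ D)) ∪ (X ∖ (X ∪ D)), so D ⊆ (D ∪ (X ∪ D)) ∪ (X ∖ (X ∪ D)).

Forward inclusion. This inclusion fails. Take X = {1}, D = ∅; then 1 ∈ (D ∪ (X ∪ D)) ∪ (X ∖ (X ∪ D)) but 1 ∉ D.

Only the reverse inclusion holds.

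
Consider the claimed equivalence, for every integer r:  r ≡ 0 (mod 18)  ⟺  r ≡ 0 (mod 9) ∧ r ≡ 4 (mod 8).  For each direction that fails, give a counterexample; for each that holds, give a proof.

(→) This fails: r = 0 gives 0 ≡ 0 (mod 18) but 0 ≡ 0 (mod 8), so the conjunction on the right does not hold.

(←) Conversely, if r ≡ 0 (mod 9) and r ≡ 4 (mod 8), then by the Chinese remainder theorem r ≡ 36 (mod 72). Since 36 ≡ 0 (mod 18) and 18 ∣ 72, we get r ≡ 0 (mod 18).

Only the converse holds.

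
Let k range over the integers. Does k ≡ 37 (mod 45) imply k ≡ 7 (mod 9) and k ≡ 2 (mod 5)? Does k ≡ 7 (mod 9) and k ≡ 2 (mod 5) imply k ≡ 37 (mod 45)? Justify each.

(⟹) This fails: k = 37 gives 37 ≡ 37 (mod 45) but 37 ≡ 1 (mod 9), so the conjunction on the right does not hold.

(⟸) This fails: k = 7 satisfies both congruences on the right (7 ≡ 7 mod 9 and 7 ≡ 2 mod 5) yet 7 ≡ 7 (mod 45), not 37.

Both directions fail.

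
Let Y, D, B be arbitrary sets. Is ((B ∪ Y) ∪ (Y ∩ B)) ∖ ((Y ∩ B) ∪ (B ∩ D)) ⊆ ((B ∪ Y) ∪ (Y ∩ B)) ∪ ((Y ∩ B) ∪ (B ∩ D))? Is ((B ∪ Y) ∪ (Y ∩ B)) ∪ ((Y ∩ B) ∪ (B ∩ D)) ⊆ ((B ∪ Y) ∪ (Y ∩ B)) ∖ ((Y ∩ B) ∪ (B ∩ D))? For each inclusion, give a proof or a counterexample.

(⊆) holds; (⊇) fails.

(⊇) This inclusion fails. Take Y = {1}, D = ∅, B = {1}; then 1 ∈ ((B ∪ Y) ∪ (Y ∩ B)) ∪ ((Y ∩ B) ∪ (B ∩ D)) but 1 ∉ ((B ∪ Y) ∪ (Y ∩ B)) ∖ ((Y ∩ B) ∪ (B ∩ D)).

(⊆) Let x ∈ ((B ∪ Y) ∪ (Y ∩ B)) ∖ ((Y ∩ B) ∪ (B ∩ D)). Then either x ∈ Y and x ∉ D, B; or x ∈ Y ∩ D and x ∉ B; or x ∈ B and x ∉ Y, D. In each case x ∈ ((B ∪ Y) ∪ (Y ∩ B)) ∪ ((Y ∩ B) ∪ (B ∩ D)), so ((B ∪ Y) ∪ (Y ∩ B)) ∖ ((Y ∩ B) ∪ (B ∩ D)) ⊆ ((B ∪ Y) ∪ (Y ∩ B)) ∪ ((Y ∩ B) ∪ (B ∩ D)).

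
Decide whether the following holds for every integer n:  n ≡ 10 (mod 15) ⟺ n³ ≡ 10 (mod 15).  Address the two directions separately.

Both directions hold; the statement is true.

[⇒] Suppose n ≡ 10 (mod 15). Write n = 15j + 10. Then (15j + 10)³ = 3375j³ + 6750j² + 4500j + 1000 = 15(225j³ + 450j² + 300j + 66) + 10, so n³ ≡ 10 (mod 15).

[⇐] Conversely, suppose n³ ≡ 10 (mod 15). The only residue r in {0, …, 14} with r³ ≡ 10 (mod 15) is r = 10, so n ≡ 10 (mod 15).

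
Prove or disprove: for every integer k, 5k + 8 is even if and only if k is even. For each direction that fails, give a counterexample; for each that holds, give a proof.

Both directions hold; the statement is true.

(⇐) Suppose k is even; write k = 2j. Then 5k + 8 = 5·(2j) + 8 = 2·5j + 8, which is even.

(⇒) Suppose 5k + 8 is even. Since 5 is odd, 5k and k have the same parity, so 5k + 8 ≡ k + 8 (mod 2). As 8 is even, 5k + 8 is even exactly when k is even. Thus k is even.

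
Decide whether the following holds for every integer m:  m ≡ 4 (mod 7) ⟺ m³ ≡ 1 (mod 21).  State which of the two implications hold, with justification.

Forward direction. This fails: take m = 11. Then 11 ≡ 4 (mod 7), but 11³ = 1331 ≡ 8 (mod 21), not 1.

Converse. This fails: take m = 1. Then 1³ = 1 ≡ 1 (mod 21), yet 1 ≡ 1 (mod 7), not 4.

(⇒) fails and (⇐) fails.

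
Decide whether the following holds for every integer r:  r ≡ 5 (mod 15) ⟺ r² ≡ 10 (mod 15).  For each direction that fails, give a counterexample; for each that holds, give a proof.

(⇒) holds; (⇐) fails.

Forward direction. Suppose r ≡ 5 (mod 15). Write r = 15j + 5. Then (15j + 5)² = 225j² + 150j + 25 = 15(15j² + 10j + 1) + 10, so r² ≡ 10 (mod 15).

Converse. This fails: take r = 10. Then 10² = 100 ≡ 10 (mod 15), yet 10 ≡ 10 (mod 15), not 5.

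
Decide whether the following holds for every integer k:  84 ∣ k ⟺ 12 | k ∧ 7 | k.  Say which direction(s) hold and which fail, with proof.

Equivalent; both directions hold.

Forward direction. If 84 ∣ k, write k = 84q. Since 84 = 7·12, k = 12·(7q), so 12 ∣ k; and since 84 = 12·7, k = 7·(12q), so 7 ∣ k.

Converse. Suppose 12 ∣ k and 7 ∣ k. Any common multiple of 12 and 7 is a multiple of their lcm; here gcd(12, 7) = 1, so lcm(12, 7) = 12·7 = 84, so 84 ∣ k.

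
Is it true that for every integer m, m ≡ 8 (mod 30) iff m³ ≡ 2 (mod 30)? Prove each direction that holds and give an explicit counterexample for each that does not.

The biconditional holds.

(⇒) Suppose m ≡ 8 (mod 30). Write m = 30j + 8. Then (30j + 8)³ = 27000j³ + 21600j² + 5760j + 512 = 30(900j³ + 720j² + 192j + 17) + 2, so m³ ≡ 2 (mod 30).

(⇐) Conversely, suppose m³ ≡ 2 (mod 30). The only residue r in {0, …, 29} with r³ ≡ 2 (mod 30) is r = 8, so m ≡ 8 (mod 30).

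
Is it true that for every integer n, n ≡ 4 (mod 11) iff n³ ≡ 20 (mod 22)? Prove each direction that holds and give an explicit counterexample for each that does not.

[⇒] This fails: take n = 15. Then 15 ≡ 4 (mod 11), but 15³ = 3375 ≡ 9 (mod 22), not 20.

[⇐] Conversely, the residues r modulo 22 with r³ ≡ 20 (mod 22) are exactly {4}, and each is ≡ 4 (mod 11).

Not equivalent: only (⇐) holds.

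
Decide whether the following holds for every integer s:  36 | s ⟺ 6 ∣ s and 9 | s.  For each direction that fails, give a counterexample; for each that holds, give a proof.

(⇒) holds; (⇐) fails.

(⟹) If 36 ∣ s, write s = 36q. Since 36 = 6·6, s = 6·(6q), so 6 ∣ s; and since 36 = 4·9, s = 9·(4q), so 9 ∣ s.

(⟸) This fails: take s = 18. Both 6 ∣ 18 and 9 ∣ 18, yet 18 is not a multiple of 36 (since 18 = 0·36 + 18), so 36 ∤ 18.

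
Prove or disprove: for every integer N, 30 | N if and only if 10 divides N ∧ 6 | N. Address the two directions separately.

Both directions hold.

(⇒) If 30 ∣ N, write N = 30q. Since 30 = 3·10, N = 10·(3q), so 10 ∣ N; and since 30 = 5·6, N = 6·(5q), so 6 ∣ N.

(⇐) Suppose 10 ∣ N and 6 ∣ N. Any common multiple of 10 and 6 is a multiple of their lcm; here lcm(10, 6) = 10·6/gcd(10, 6) = 60/2 = 30, so 30 ∣ N.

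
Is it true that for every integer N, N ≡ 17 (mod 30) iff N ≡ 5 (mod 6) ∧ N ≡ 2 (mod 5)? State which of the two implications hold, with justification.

[⇒] Suppose N ≡ 17 (mod 30); write N = 30j + 17. Since 6 ∣ 30, reducing mod 6 gives N ≡ 17 ≡ 5 (mod 6); since 5 ∣ 30, reducing mod 5 gives N ≡ 17 ≡ 2 (mod 5).

[⇐] Conversely, if N ≡ 5 (mod 6) and N ≡ 2 (mod 5), then by the Chinese remainder theorem N ≡ 17 (mod 30). This is exactly N ≡ 17 (mod 30).

Both directions hold; the statement is true.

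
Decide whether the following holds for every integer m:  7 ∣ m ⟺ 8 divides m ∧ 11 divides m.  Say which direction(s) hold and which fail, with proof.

Forward direction. This fails: take m = 7. Certainly 7 ∣ 7, but 8 ∤ 7.

Converse. This fails: take m = 88. Both 8 ∣ 88 and 11 ∣ 88, yet 88 is not a multiple of 7 (since 88 = 12·7 + 4), so 7 ∤ 88.

Neither direction holds.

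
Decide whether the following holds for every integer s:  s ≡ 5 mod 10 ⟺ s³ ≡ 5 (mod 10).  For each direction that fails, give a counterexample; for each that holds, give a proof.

[⇐] Suppose s³ ≡ 5 (mod 10). The only residue r in {0, …, 9} with r³ ≡ 5 (mod 10) is r = 5, so s ≡ 5 (mod 10).

[⇒] Suppose s ≡ 5 mod 10. Write s = 10j + 5. Then (10j + 5)³ = 1000j³ + 1500j² + 750j + 125 = 10(100j³ + 150j² + 75j + 12) + 5, so s³ ≡ 5 (mod 10).

Both directions hold; the statement is true.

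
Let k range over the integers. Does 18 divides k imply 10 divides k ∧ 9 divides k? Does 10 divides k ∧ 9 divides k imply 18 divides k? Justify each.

Not equivalent: only (⇐) holds.

(←) Suppose 10 ∣ k and 9 ∣ k. Any common multiple of 10 and 9 is a multiple of their lcm; here gcd(10, 9) = 1, so lcm(10, 9) = 10·9 = 90, so 90 ∣ k. Since 18 ∣ 90, it follows that 18 ∣ k.

(→) This fails: take k = 18. Certainly 18 ∣ 18, but 10 ∤ 18.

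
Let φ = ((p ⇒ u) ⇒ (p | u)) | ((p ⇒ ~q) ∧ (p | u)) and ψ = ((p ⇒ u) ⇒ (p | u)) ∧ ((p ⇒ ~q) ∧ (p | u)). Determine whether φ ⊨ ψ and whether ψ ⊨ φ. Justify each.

The forward direction fails; the converse holds.

(←) Assume the antecedent. If u is true, the consequent reduces to true regardless of the other variables. If u is false, the antecedent forces (u = F, q = F, p = T), and the consequent holds there. Either way the consequent holds.

(→) This fails. Under u = F, q = T, p = T, the left side is true but the right side is false.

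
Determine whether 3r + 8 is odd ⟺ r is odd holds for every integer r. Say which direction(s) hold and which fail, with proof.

The biconditional holds.

(←) Suppose r is odd; write r = 2j + 1. Then 3r + 8 = 3·(2j + 1) + 8 = 2·3j + 11, which is odd.

(→) Suppose 3r + 8 is odd. Since 3 is odd, 3r and r have the same parity, so 3r + 8 ≡ r + 8 (mod 2). As 8 is even, 3r + 8 is odd exactly when r is odd. Thus r is odd.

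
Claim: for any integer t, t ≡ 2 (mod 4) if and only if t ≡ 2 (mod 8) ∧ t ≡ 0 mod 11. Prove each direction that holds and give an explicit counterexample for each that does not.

Only the converse holds.

Converse. If t ≡ 2 (mod 8) and t ≡ 0 (mod 11), then by the Chinese remainder theorem t ≡ 66 (mod 88). Since 66 ≡ 2 (mod 4) and 4 ∣ 88, we get t ≡ 2 (mod 4).

Forward direction. This fails: t = 2 gives 2 ≡ 2 (mod 4) but 2 ≡ 2 (mod 11), so the conjunction on the right does not hold.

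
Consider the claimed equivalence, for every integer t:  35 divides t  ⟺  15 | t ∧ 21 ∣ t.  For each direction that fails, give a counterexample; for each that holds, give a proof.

Only the reverse direction holds.

(⇒) This fails: take t = 35. Certainly 35 ∣ 35, but 15 ∤ 35.

(⇐) Suppose 15 ∣ t and 21 ∣ t. Any common multiple of 15 and 21 is a multiple of their lcm; here lcm(15, 21) = 15·21/gcd(15, 21) = 315/3 = 105, so 105 ∣ t. Since 35 ∣ 105, it follows that 35 ∣ t.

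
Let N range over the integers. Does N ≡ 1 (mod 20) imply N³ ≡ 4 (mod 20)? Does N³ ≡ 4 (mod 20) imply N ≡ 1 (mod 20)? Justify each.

Both directions fail.

Forward direction. This fails: take N = 1. Then 1 ≡ 1 (mod 20), but 1³ = 1 ≡ 1 (mod 20), not 4.

Converse. This fails: take N = 4. Then 4³ = 64 ≡ 4 (mod 20), yet 4 ≡ 4 (mod 20), not 1.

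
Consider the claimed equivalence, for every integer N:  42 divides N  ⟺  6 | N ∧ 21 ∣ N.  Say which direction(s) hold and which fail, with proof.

(→) If 42 ∣ N, write N = 42q. Since 42 = 7·6, N = 6·(7q), so 6 ∣ N; and since 42 = 2·21, N = 21·(2q), so 21 ∣ N.

(←) Suppose 6 ∣ N and 21 ∣ N. Any common multiple of 6 and 21 is a multiple of their lcm; here lcm(6, 21) = 6·21/gcd(6, 21) = 126/3 = 42, so 42 ∣ N.

Equivalent; both directions hold.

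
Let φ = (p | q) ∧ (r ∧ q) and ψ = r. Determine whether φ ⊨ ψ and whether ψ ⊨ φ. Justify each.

(⟸) This fails. Under r = T, p = F, q = F, the left side is false but the right side is true.

(⟹) Assume the antecedent. If r is true, r reduces to true regardless of the other variables. If r is false, the antecedent cannot hold. Either way r holds.

The forward direction holds; the converse fails.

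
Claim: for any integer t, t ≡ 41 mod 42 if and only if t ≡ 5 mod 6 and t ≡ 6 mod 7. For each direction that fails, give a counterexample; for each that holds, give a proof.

(⇐) If t ≡ 5 (mod 6) and t ≡ 6 (mod 7), then by the Chinese remainder theorem t ≡ 41 (mod 42). This is exactly t ≡ 41 (mod 42).

(⇒) Suppose t ≡ 41 (mod 42); write t = 42j + 41. Since 6 ∣ 42, reducing mod 6 gives t ≡ 41 ≡ 5 (mod 6); since 7 ∣ 42, reducing mod 7 gives t ≡ 41 ≡ 6 (mod 7).

Both implications hold.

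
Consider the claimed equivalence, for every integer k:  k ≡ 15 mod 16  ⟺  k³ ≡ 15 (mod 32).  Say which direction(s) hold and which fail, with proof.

(⇒) fails; (⇐) holds.

(⇒) This fails: take k = 31. Then 31 ≡ 15 (mod 16), but 31³ = 29791 ≡ 31 (mod 32), not 15.

(⇐) Conversely, the residues r modulo 32 with r³ ≡ 15 (mod 32) are exactly {15}, and each is ≡ 15 (mod 16).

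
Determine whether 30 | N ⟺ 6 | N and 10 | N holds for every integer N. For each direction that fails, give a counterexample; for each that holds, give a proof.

Forward direction. If 30 ∣ N, write N = 30q. Since 30 = 5·6, N = 6·(5q), so 6 ∣ N; and since 30 = 3·10, N = 10·(3q), so 10 ∣ N.

Converse. Suppose 6 ∣ N and 10 ∣ N. Any common multiple of 6 and 10 is a multiple of their lcm; here lcm(6, 10) = 6·10/gcd(6, 10) = 60/2 = 30, so 30 ∣ N.

Both directions hold.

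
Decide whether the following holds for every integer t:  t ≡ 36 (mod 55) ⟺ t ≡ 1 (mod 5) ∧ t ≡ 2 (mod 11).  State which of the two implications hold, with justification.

Forward direction. This fails: t = 36 gives 36 ≡ 36 (mod 55) but 36 ≡ 3 (mod 11), so the conjunction on the right does not hold.

Converse. This fails: t = 46 satisfies both congruences on the right (46 ≡ 1 mod 5 and 46 ≡ 2 mod 11) yet 46 ≡ 46 (mod 55), not 36.

Neither direction holds.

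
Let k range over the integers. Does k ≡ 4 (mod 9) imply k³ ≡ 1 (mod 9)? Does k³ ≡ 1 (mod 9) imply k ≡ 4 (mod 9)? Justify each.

Converse. This fails: take k = 1. Then 1³ = 1 ≡ 1 (mod 9), yet 1 ≡ 1 (mod 9), not 4.

Forward direction. Suppose k ≡ 4 (mod 9). Write k = 9j + 4. Then (9j + 4)³ = 729j³ + 972j² + 432j + 64 = 9(81j³ + 108j² + 48j + 7) + 1, so k³ ≡ 1 (mod 9).

(⇒) holds; (⇐) fails.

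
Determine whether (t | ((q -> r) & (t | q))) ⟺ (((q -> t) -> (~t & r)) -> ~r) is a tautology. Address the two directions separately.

(⇒) This fails. Under q = T, r = T, t = F, the left side is true but the right side is false.

(⇐) This fails. Under q = F, r = F, t = F, the left side is false but the right side is true.

Neither implication holds.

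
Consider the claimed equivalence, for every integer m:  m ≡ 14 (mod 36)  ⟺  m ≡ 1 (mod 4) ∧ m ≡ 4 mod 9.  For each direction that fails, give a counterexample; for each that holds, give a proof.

(⇒) fails and (⇐) fails.

[⇒] This fails: m = 14 gives 14 ≡ 14 (mod 36) but 14 ≡ 2 (mod 4), so the conjunction on the right does not hold.

[⇐] This fails: m = 13 satisfies both congruences on the right (13 ≡ 1 mod 4 and 13 ≡ 4 mod 9) yet 13 ≡ 13 (mod 36), not 14.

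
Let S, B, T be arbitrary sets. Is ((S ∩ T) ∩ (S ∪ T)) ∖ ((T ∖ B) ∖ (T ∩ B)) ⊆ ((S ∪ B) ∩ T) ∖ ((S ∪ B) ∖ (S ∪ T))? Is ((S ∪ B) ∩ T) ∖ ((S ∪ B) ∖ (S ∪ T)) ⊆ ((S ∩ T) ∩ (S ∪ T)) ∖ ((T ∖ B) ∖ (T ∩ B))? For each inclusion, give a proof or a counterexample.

Only the forward inclusion holds.

(⟸) This inclusion fails. Take S = {1}, B = ∅, T = {1}; then 1 ∈ ((S ∪ B) ∩ T) ∖ ((S ∪ B) ∖ (S ∪ T)) but 1 ∉ ((S ∩ T) ∩ (S ∪ T)) ∖ ((T ∖ B) ∖ (T ∩ B)).

(⟹) Let x ∈ ((S ∩ T) ∩ (S ∪ T)) ∖ ((T ∖ B) ∖ (T ∩ B)). Then x ∈ S ∩ B ∩ T, from which x ∈ ((S ∪ B) ∩ T) ∖ ((S ∪ B) ∖ (S ∪ T)).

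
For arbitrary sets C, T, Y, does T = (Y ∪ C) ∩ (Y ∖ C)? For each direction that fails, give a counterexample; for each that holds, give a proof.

(⊆) fails and (⊇) fails.

(⟹) This inclusion fails. Take C = ∅, T = {1}, Y = ∅; then 1 ∈ T but 1 ∉ (Y ∪ C) ∩ (Y ∖ C).

(⟸) This inclusion fails. Take C = ∅, T = ∅, Y = {1}; then 1 ∈ (Y ∪ C) ∩ (Y ∖ C) but 1 ∉ T.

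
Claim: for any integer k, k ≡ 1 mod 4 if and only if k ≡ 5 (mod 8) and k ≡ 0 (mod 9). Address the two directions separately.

(⇒) This fails: k = 1 gives 1 ≡ 1 (mod 4) but 1 ≡ 1 (mod 8), so the conjunction on the right does not hold.

(⇐) Conversely, if k ≡ 5 (mod 8) and k ≡ 0 (mod 9), then by the Chinese remainder theorem k ≡ 45 (mod 72). Since 45 ≡ 1 (mod 4) and 4 ∣ 72, we get k ≡ 1 (mod 4).

Only the converse holds.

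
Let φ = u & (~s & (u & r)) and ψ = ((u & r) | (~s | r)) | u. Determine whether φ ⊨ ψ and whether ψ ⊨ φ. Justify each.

Converse. This fails. Under u = F, s = F, r = F, the left side is false but the right side is true.

Forward direction. Assume the antecedent. If u is true, ((u & r) | (~s | r)) | u reduces to true regardless of the other variables. If u is false, the antecedent cannot hold. Either way ((u & r) | (~s | r)) | u holds.

The forward direction holds; the converse fails.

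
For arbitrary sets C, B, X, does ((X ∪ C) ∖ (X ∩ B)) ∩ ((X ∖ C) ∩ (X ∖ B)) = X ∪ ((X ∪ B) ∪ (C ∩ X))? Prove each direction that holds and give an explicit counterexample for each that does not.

Forward inclusion. Let x ∈ ((X ∪ C) ∖ (X ∩ B)) ∩ ((X ∖ C) ∩ (X ∖ B)). Then x ∈ X and x ∉ C, B, from which x ∈ X ∪ ((X ∪ B) ∪ (C ∩ X)).

Reverse inclusion. This inclusion fails. Take C = ∅, B = {1}, X = ∅; then 1 ∈ X ∪ ((X ∪ B) ∪ (C ∩ X)) but 1 ∉ ((X ∪ C) ∖ (X ∩ B)) ∩ ((X ∖ C) ∩ (X ∖ B)).

The sets are not equal: only the forward inclusion holds.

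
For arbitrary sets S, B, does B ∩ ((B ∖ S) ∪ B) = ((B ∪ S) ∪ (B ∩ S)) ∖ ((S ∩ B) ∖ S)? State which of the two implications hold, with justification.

(⊆) holds; (⊇) fails.

(⊆) Let x ∈ B ∩ ((B ∖ S) ∪ B). Then either x ∈ B and x ∉ S; or x ∈ S ∩ B. In each case x ∈ ((B ∪ S) ∪ (B ∩ S)) ∖ ((S ∩ B) ∖ S), so B ∩ ((B ∖ S) ∪ B) ⊆ ((B ∪ S) ∪ (B ∩ S)) ∖ ((S ∩ B) ∖ S).

(⊇) This inclusion fails. Take S = {1}, B = ∅; then 1 ∈ ((B ∪ S) ∪ (B ∩ S)) ∖ ((S ∩ B) ∖ S) but 1 ∉ B ∩ ((B ∖ S) ∪ B).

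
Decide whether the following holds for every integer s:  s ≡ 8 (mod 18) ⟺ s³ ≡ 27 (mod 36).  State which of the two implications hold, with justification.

Forward direction. This fails: take s = 8. Then 8 ≡ 8 (mod 18), but 8³ = 512 ≡ 8 (mod 36), not 27.

Converse. This fails: take s = 3. Then 3³ = 27 ≡ 27 (mod 36), yet 3 ≡ 3 (mod 18), not 8.

Neither implication holds.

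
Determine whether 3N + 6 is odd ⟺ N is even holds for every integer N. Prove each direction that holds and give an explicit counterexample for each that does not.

Neither implication holds.

[⇒] This fails: N = 1 gives 3N + 6 = 9, which is odd, but 1 is odd, not even.

[⇐] This also fails: N = 0 is even, but 3N + 6 = 6 is even, not odd.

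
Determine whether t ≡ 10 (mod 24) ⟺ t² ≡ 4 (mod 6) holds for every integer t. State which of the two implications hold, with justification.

The forward direction holds; the converse fails.

(→) Suppose t ≡ 10 (mod 24). Then t² ≡ 10² = 100 (mod 24), and since 6 ∣ 24, also t² ≡ 4 (mod 6).

(←) This fails: take t = 2. Then 2² = 4 ≡ 4 (mod 6), yet 2 ≡ 2 (mod 24), not 10.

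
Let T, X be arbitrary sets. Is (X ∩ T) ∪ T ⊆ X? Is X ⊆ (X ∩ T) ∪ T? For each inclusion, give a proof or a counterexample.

Neither inclusion holds.

Forward inclusion. This inclusion fails. Take T = {1}, X = ∅; then 1 ∈ (X ∩ T) ∪ T but 1 ∉ X.

Reverse inclusion. This inclusion fails. Take T = ∅, X = {1}; then 1 ∈ X but 1 ∉ (X ∩ T) ∪ T.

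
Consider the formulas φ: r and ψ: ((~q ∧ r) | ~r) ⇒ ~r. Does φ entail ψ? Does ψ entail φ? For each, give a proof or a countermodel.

[⇒] This fails. Under q = F, r = T, the left side is true but the right side is false.

[⇐] This fails. Under q = F, r = F, the left side is false but the right side is true.

Both directions fail.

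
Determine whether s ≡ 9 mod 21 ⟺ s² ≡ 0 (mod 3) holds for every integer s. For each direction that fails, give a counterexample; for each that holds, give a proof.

[⇒] Suppose s ≡ 9 (mod 21). Then s² ≡ 9² = 81 (mod 21), and since 3 ∣ 21, also s² ≡ 0 (mod 3).

[⇐] This fails: take s = 0. Then 0² = 0 ≡ 0 (mod 3), yet 0 ≡ 0 (mod 21), not 9.

Only the forward direction holds.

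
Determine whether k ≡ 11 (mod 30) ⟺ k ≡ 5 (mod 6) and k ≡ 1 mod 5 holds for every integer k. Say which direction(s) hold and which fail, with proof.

(→) Suppose k ≡ 11 (mod 30); write k = 30j + 11. Since 6 ∣ 30, reducing mod 6 gives k ≡ 11 ≡ 5 (mod 6); since 5 ∣ 30, reducing mod 5 gives k ≡ 11 ≡ 1 (mod 5).

(←) Conversely, if k ≡ 5 (mod 6) and k ≡ 1 (mod 5), then by the Chinese remainder theorem k ≡ 11 (mod 30). This is exactly k ≡ 11 (mod 30).

Equivalent; both directions hold.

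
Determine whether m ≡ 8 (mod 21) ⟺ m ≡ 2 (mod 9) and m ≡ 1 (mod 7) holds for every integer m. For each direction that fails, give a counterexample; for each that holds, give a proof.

(→) This fails: m = 8 gives 8 ≡ 8 (mod 21) but 8 ≡ 8 (mod 9), so the conjunction on the right does not hold.

(←) Conversely, if m ≡ 2 (mod 9) and m ≡ 1 (mod 7), then by the Chinese remainder theorem m ≡ 29 (mod 63). Since 29 ≡ 8 (mod 21) and 21 ∣ 63, we get m ≡ 8 (mod 21).

Only the converse holds.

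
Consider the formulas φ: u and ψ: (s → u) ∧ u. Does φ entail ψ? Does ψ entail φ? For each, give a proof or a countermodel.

(⇒) Assume the antecedent. If s is true, the antecedent forces (s = T, u = T), and (s → u) ∧ u holds there. If s is false, the antecedent forces (s = F, u = T), and (s → u) ∧ u holds there. Either way (s → u) ∧ u holds.

(⇐) Assume the antecedent. If s is true, the antecedent forces (s = T, u = T), and u holds there. If s is false, the antecedent forces (s = F, u = T), and u holds there. Either way u holds.

Both implications hold.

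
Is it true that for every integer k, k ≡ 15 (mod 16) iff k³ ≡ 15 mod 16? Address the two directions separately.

Both directions hold; the statement is true.

[⇒] Suppose k ≡ 15 (mod 16). Write k = 16j + 15. Then (16j + 15)³ = 4096j³ + 11520j² + 10800j + 3375 = 16(256j³ + 720j² + 675j + 210) + 15, so k³ ≡ 15 (mod 16).

[⇐] Conversely, suppose k³ ≡ 15 (mod 16). The only residue r in {0, …, 15} with r³ ≡ 15 (mod 16) is r = 15, so k ≡ 15 (mod 16).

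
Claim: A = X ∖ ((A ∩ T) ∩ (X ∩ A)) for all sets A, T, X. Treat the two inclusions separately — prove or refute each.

(⊆) This inclusion fails. Take A = {1}, T = ∅, X = ∅; then 1 ∈ A but 1 ∉ X ∖ ((A ∩ T) ∩ (X ∩ A)).

(⊇) This inclusion fails. Take A = ∅, T = ∅, X = {1}; then 1 ∈ X ∖ ((A ∩ T) ∩ (X ∩ A)) but 1 ∉ A.

(⊆) fails and (⊇) fails.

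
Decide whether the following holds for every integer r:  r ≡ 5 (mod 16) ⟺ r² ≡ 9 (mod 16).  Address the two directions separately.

(⇒) holds; (⇐) fails.

Forward direction. Suppose r ≡ 5 (mod 16). Write r = 16j + 5. Then (16j + 5)² = 256j² + 160j + 25 = 16(16j² + 10j + 1) + 9, so r² ≡ 9 (mod 16).

Converse. This fails: take r = 3. Then 3² = 9 ≡ 9 (mod 16), yet 3 ≡ 3 (mod 16), not 5.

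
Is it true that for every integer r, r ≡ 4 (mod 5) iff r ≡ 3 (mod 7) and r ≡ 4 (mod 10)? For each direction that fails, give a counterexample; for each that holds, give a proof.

(⇒) fails; (⇐) holds.

(⟹) This fails: r = 64 gives 64 ≡ 4 (mod 5) but 64 ≡ 1 (mod 7), so the conjunction on the right does not hold.

(⟸) Conversely, if r ≡ 3 (mod 7) and r ≡ 4 (mod 10), then by the Chinese remainder theorem r ≡ 24 (mod 70). Since 24 ≡ 4 (mod 5) and 5 ∣ 70, we get r ≡ 4 (mod 5).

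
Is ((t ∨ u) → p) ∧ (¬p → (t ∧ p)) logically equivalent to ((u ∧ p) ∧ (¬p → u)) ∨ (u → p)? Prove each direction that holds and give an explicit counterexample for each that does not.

Only the forward direction holds.

(⟹) Assume the antecedent. If t is true, the antecedent forces (t = T, u = F, p = T) or (t = T, u = T, p = T), and ((u ∧ p) ∧ (¬p → u)) ∨ (u → p) holds there. If t is false, the antecedent forces (t = F, u = F, p = T) or (t = F, u = T, p = T), and ((u ∧ p) ∧ (¬p → u)) ∨ (u → p) holds there. Either way ((u ∧ p) ∧ (¬p → u)) ∨ (u → p) holds.

(⟸) This fails. Under t = F, u = F, p = F, the left side is false but the right side is true.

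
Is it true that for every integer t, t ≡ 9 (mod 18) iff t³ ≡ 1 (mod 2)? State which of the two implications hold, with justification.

(→) Suppose t ≡ 9 (mod 18). Then t³ ≡ 9³ = 729 (mod 18), and since 2 ∣ 18, also t³ ≡ 1 (mod 2).

(←) This fails: take t = 1. Then 1³ = 1 ≡ 1 (mod 2), yet 1 ≡ 1 (mod 18), not 9.

The forward direction holds; the converse fails.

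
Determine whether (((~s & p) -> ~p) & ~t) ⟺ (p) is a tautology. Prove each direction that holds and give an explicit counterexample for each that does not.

[⇒] This fails. Under s = F, p = F, t = F, the left side is true but the right side is false.

[⇐] This fails. Under s = F, p = T, t = F, the left side is false but the right side is true.

(⇒) fails and (⇐) fails.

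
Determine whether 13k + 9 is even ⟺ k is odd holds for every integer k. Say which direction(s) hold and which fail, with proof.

(⟹) Suppose 13k + 9 is even. Since 13 is odd, 13k and k have the same parity, so 13k + 9 ≡ k + 9 (mod 2). As 9 is odd, 13k + 9 is even exactly when k is odd. Thus k is odd.

(⟸) Conversely, suppose k is odd; write k = 2j + 1. Then 13k + 9 = 13·(2j + 1) + 9 = 2·13j + 22, which is even.

The biconditional holds.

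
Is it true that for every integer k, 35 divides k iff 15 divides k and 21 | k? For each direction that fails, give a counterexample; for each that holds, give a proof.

Not equivalent: only (⇐) holds.

Converse. Suppose 15 ∣ k and 21 ∣ k. Any common multiple of 15 and 21 is a multiple of their lcm; here lcm(15, 21) = 15·21/gcd(15, 21) = 315/3 = 105, so 105 ∣ k. Since 35 ∣ 105, it follows that 35 ∣ k.

Forward direction. This fails: take k = 35. Certainly 35 ∣ 35, but 15 ∤ 35.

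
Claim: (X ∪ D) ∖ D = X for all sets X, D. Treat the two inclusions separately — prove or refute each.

Only the forward inclusion holds.

(⟹) Let x ∈ (X ∪ D) ∖ D. Then x ∈ X and x ∉ D, from which x ∈ X.

(⟸) This inclusion fails. Take X = {1}, D = {1}; then 1 ∈ X but 1 ∉ (X ∪ D) ∖ D.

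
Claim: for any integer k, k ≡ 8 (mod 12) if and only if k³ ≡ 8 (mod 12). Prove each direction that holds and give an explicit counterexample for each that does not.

Forward direction. Suppose k ≡ 8 (mod 12). Write k = 12j + 8. Then (12j + 8)³ = 1728j³ + 3456j² + 2304j + 512 = 12(144j³ + 288j² + 192j + 42) + 8, so k³ ≡ 8 (mod 12).

Converse. This fails: take k = 2. Then 2³ = 8 ≡ 8 (mod 12), yet 2 ≡ 2 (mod 12), not 8.

The forward direction holds; the converse fails.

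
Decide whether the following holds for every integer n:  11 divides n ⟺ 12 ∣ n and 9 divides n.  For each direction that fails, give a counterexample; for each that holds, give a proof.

Neither direction holds.

(⇒) This fails: take n = 11. Certainly 11 ∣ 11, but 12 ∤ 11.

(⇐) This fails: take n = 36. Both 12 ∣ 36 and 9 ∣ 36, yet 36 is not a multiple of 11 (since 36 = 3·11 + 3), so 11 ∤ 36.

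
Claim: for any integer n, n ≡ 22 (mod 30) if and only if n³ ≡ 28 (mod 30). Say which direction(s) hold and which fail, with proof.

Converse. Suppose n³ ≡ 28 (mod 30). The only residue r in {0, …, 29} with r³ ≡ 28 (mod 30) is r = 22, so n ≡ 22 (mod 30).

Forward direction. Suppose n ≡ 22 (mod 30). Write n = 30j + 22. Then (30j + 22)³ = 27000j³ + 59400j² + 43560j + 10648 = 30(900j³ + 1980j² + 1452j + 354) + 28, so n³ ≡ 28 (mod 30).

Equivalent; both directions hold.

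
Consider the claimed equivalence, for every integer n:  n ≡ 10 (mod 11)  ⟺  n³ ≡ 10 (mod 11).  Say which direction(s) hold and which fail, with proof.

Both directions hold.

(⟹) Suppose n ≡ 10 (mod 11). Write n = 11j + 10. Then (11j + 10)³ = 1331j³ + 3630j² + 3300j + 1000 = 11(121j³ + 330j² + 300j + 90) + 10, so n³ ≡ 10 (mod 11).

(⟸) Conversely, suppose n³ ≡ 10 (mod 11). The only residue r in {0, …, 10} with r³ ≡ 10 (mod 11) is r = 10, so n ≡ 10 (mod 11).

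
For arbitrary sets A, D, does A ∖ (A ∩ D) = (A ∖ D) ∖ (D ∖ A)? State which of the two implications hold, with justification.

Reverse inclusion. Let x ∈ (A ∖ D) ∖ (D ∖ A). Then x ∈ A and x ∉ D, from which x ∈ A ∖ (A ∩ D).

Forward inclusion. Let x ∈ A ∖ (A ∩ D). Then x ∈ A and x ∉ D, from which x ∈ (A ∖ D) ∖ (D ∖ A).

Both inclusions hold; the sets are equal.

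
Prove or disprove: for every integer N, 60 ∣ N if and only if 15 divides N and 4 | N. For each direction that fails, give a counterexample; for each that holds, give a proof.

(⟹) If 60 ∣ N, write N = 60q. Since 60 = 4·15, N = 15·(4q), so 15 ∣ N; and since 60 = 15·4, N = 4·(15q), so 4 ∣ N.

(⟸) Suppose 15 ∣ N and 4 ∣ N. Any common multiple of 15 and 4 is a multiple of their lcm; here gcd(15, 4) = 1, so lcm(15, 4) = 15·4 = 60, so 60 ∣ N.

The biconditional holds.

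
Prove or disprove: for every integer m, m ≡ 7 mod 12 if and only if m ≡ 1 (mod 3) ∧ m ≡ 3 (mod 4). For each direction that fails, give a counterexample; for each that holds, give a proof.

Both directions hold; the statement is true.

(⟹) Suppose m ≡ 7 (mod 12); write m = 12j + 7. Since 3 ∣ 12, reducing mod 3 gives m ≡ 7 ≡ 1 (mod 3); since 4 ∣ 12, reducing mod 4 gives m ≡ 7 ≡ 3 (mod 4).

(⟸) Conversely, if m ≡ 1 (mod 3) and m ≡ 3 (mod 4), then by the Chinese remainder theorem m ≡ 7 (mod 12). This is exactly m ≡ 7 (mod 12).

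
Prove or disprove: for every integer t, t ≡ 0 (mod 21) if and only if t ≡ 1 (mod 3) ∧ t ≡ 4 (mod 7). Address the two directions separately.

Neither direction holds.

[⇒] This fails: t = 0 gives 0 ≡ 0 (mod 21) but 0 ≡ 0 (mod 3), so the conjunction on the right does not hold.

[⇐] This fails: t = 4 satisfies both congruences on the right (4 ≡ 1 mod 3 and 4 ≡ 4 mod 7) yet 4 ≡ 4 (mod 21), not 0.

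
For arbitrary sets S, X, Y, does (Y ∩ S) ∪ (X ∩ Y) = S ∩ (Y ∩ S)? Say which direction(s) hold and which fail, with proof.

(⊇) Let x ∈ S ∩ (Y ∩ S). Then either x ∈ S ∩ Y and x ∉ X; or x ∈ S ∩ X ∩ Y. In each case x ∈ (Y ∩ S) ∪ (X ∩ Y), so S ∩ (Y ∩ S) ⊆ (Y ∩ S) ∪ (X ∩ Y).

(⊆) This inclusion fails. Take S = ∅, X = {1}, Y = {1}; then 1 ∈ (Y ∩ S) ∪ (X ∩ Y) but 1 ∉ S ∩ (Y ∩ S).

(⊆) fails; (⊇) holds.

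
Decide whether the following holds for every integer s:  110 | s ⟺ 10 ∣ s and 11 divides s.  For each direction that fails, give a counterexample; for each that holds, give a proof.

Both directions hold; the statement is true.

(→) If 110 ∣ s, write s = 110q. Since 110 = 11·10, s = 10·(11q), so 10 ∣ s; and since 110 = 10·11, s = 11·(10q), so 11 ∣ s.

(←) Suppose 10 ∣ s and 11 ∣ s. Any common multiple of 10 and 11 is a multiple of their lcm; here gcd(10, 11) = 1, so lcm(10, 11) = 10·11 = 110, so 110 ∣ s.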